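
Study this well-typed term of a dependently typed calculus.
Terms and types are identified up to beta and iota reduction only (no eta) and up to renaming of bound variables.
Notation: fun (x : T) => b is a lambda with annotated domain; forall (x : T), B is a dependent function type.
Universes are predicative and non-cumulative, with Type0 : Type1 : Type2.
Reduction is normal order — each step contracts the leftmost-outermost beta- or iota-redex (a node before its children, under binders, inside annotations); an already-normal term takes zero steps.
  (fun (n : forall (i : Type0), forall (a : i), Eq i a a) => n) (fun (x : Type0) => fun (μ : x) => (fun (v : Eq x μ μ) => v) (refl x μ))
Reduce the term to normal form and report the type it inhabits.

normal form:
  fun (n : Type0) => fun (i : n) => refl n i
inferred type:
  forall (n : Type0), forall (i : n), Eq n i i
observation: normalization takes exactly 2 steps under the normal-order strategy.


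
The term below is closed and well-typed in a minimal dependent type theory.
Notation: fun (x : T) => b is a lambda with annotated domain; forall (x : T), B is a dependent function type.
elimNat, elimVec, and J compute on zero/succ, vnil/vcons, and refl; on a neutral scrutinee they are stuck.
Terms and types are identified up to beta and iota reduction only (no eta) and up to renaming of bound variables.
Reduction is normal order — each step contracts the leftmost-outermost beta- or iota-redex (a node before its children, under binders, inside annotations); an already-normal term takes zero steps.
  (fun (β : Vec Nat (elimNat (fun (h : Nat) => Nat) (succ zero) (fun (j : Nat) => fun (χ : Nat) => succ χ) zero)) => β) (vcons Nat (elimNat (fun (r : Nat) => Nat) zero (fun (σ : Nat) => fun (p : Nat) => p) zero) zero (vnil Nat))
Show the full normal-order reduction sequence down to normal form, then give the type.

reduction (normal order):
  (fun (β : Vec Nat (elimNat (fun (h : Nat) => Nat) (succ zero) (fun (j : Nat) => fun (χ : Nat) => succ χ) zero)) => β) (vcons Nat (elimNat (fun (r : Nat) => Nat) zero (fun (σ : Nat) => fun (p : Nat) => p) zero) zero (vnil Nat))
  ~> vcons Nat (elimNat (fun (β : Nat) => Nat) zero (fun (h : Nat) => fun (j : Nat) => j) zero) zero (vnil Nat)
  ~> vcons Nat zero zero (vnil Nat)
the term's type:
  Vec Nat (succ zero)


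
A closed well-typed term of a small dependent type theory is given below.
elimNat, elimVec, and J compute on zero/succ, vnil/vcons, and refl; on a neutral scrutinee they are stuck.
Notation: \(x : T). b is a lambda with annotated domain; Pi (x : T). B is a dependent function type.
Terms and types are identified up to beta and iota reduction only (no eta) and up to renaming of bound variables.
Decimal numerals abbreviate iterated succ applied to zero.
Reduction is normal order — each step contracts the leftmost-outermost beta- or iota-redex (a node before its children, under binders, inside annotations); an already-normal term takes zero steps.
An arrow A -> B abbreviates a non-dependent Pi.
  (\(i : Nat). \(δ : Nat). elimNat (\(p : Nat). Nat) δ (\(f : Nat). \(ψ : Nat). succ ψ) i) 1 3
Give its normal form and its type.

normal form:
  4
type:
  Nat
observation: normalization takes exactly 6 steps under the normal-order strategy.


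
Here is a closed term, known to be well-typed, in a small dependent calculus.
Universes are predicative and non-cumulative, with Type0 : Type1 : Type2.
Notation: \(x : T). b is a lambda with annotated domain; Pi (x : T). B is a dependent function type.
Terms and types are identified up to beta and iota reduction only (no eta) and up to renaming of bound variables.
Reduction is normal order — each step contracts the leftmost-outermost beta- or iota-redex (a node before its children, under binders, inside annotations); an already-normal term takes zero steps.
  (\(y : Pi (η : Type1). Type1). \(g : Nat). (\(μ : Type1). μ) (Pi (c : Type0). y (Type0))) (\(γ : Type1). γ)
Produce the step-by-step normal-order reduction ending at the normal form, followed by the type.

normal-order reduction sequence:
  (\(y : Pi (η : Type1). Type1). \(g : Nat). (\(μ : Type1). μ) (Pi (c : Type0). y (Type0))) (\(γ : Type1). γ)
  ~> \(y : Nat). (\(η : Type1). η) (Pi (g : Type0). (\(μ : Type1). μ) (Type0))
  ~> \(y : Nat). Pi (η : Type0). (\(g : Type1). g) (Type0)
  ~> \(y : Nat). Pi (η : Type0). Type0
inferred type:
  Pi (y : Nat). Type1


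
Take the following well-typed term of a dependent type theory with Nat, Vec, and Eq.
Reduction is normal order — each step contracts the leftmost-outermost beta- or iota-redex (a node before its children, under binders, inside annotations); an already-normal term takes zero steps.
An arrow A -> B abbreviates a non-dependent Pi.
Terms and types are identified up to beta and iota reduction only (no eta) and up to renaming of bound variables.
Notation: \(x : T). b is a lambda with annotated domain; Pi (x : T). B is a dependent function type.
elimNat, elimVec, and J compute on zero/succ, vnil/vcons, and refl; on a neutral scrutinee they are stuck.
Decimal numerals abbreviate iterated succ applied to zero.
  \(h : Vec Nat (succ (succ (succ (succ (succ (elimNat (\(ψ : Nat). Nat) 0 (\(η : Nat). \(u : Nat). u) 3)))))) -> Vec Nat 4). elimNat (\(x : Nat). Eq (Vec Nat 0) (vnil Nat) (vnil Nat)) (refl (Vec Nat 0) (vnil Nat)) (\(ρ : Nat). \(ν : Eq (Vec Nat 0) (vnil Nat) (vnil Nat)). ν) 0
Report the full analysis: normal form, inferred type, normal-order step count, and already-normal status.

reduced normal form:
  \(h : Vec Nat 5 -> Vec Nat 4). refl (Vec Nat 0) (vnil Nat)
the term's type:
  (Vec Nat 5 -> Vec Nat 4) -> Eq (Vec Nat 0) (vnil Nat) (vnil Nat)
normal-order step count: 11
already normal: no
first contracted redex: an elimNat iota-redex


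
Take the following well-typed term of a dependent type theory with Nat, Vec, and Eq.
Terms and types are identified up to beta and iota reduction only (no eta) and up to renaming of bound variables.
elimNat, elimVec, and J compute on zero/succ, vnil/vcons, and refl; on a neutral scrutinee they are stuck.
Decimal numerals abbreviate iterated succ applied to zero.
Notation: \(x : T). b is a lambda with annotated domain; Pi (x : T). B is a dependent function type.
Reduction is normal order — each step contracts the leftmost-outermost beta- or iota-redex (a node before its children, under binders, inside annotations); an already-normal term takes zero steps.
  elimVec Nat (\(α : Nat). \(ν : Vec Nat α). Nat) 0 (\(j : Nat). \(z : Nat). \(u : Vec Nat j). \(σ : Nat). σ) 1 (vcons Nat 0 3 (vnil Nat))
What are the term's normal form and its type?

reduced normal form:
  0
the term's type:
  Nat
observation: the leftmost-outermost redex is an elimVec iota-redex, and normalization takes 6 steps.


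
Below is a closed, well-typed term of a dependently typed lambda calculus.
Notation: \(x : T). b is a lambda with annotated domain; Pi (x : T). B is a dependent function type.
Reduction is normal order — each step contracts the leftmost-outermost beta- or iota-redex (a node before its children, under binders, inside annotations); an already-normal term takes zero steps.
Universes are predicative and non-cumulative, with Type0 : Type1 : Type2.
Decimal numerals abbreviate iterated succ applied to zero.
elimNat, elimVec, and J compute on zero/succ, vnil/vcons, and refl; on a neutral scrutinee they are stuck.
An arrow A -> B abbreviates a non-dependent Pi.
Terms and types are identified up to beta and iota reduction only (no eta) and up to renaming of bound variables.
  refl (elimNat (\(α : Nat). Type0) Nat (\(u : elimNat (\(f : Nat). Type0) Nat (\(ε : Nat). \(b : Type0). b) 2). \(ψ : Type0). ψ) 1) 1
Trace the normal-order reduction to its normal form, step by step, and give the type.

normal-order reduction sequence:
  refl (elimNat (\(α : Nat). Type0) Nat (\(u : elimNat (\(f : Nat). Type0) Nat (\(ε : Nat). \(b : Type0). b) 2). \(ψ : Type0). ψ) 1) 1
  ~> refl ((\(α : elimNat (\(u : Nat). Type0) Nat (\(f : Nat). \(ε : Type0). ε) 2). \(b : Type0). b) 0 (elimNat (\(ψ : Nat). Type0) Nat (\(β : elimNat (\(q : Nat). Type0) Nat (\(l : Nat). \(j : Type0). j) 2). \(ν : Type0). ν) 0)) 1
  ~> refl ((\(α : Type0). α) (elimNat (\(u : Nat). Type0) Nat (\(f : elimNat (\(ε : Nat). Type0) Nat (\(b : Nat). \(ψ : Type0). ψ) 2). \(β : Type0). β) 0)) 1
  ~> refl (elimNat (\(α : Nat). Type0) Nat (\(u : elimNat (\(f : Nat). Type0) Nat (\(ε : Nat). \(b : Type0). b) 2). \(ψ : Type0). ψ) 0) 1
  ~> refl Nat 1
the term's type:
  Eq Nat 1 1


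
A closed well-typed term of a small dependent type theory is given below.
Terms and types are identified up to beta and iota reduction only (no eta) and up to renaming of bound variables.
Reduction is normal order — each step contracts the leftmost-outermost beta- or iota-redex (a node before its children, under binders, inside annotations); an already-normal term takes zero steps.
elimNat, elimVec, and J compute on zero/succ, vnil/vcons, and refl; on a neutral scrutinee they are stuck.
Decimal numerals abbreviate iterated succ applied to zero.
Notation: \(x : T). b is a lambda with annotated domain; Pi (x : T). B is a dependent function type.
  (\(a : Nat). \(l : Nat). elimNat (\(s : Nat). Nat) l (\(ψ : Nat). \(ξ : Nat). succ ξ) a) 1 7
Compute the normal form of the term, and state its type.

reduced normal form:
  8
type:
  Nat
observation: contracting a beta-redex first, the term normalizes in 6 steps.


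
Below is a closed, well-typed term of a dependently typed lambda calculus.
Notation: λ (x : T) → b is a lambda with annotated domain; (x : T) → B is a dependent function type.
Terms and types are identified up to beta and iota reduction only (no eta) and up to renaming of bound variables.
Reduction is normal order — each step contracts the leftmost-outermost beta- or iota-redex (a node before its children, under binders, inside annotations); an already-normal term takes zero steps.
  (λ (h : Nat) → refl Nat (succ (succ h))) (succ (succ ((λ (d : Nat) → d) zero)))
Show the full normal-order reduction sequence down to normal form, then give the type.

normal-order reduction:
  (λ (h : Nat) → refl Nat (succ (succ h))) (succ (succ ((λ (d : Nat) → d) zero)))
  ~> refl Nat (succ (succ (succ (succ ((λ (h : Nat) → h) zero)))))
  ~> refl Nat (succ (succ (succ (succ zero))))
the term's type:
  Eq Nat (succ (succ (succ (succ zero)))) (succ (succ (succ (succ zero))))


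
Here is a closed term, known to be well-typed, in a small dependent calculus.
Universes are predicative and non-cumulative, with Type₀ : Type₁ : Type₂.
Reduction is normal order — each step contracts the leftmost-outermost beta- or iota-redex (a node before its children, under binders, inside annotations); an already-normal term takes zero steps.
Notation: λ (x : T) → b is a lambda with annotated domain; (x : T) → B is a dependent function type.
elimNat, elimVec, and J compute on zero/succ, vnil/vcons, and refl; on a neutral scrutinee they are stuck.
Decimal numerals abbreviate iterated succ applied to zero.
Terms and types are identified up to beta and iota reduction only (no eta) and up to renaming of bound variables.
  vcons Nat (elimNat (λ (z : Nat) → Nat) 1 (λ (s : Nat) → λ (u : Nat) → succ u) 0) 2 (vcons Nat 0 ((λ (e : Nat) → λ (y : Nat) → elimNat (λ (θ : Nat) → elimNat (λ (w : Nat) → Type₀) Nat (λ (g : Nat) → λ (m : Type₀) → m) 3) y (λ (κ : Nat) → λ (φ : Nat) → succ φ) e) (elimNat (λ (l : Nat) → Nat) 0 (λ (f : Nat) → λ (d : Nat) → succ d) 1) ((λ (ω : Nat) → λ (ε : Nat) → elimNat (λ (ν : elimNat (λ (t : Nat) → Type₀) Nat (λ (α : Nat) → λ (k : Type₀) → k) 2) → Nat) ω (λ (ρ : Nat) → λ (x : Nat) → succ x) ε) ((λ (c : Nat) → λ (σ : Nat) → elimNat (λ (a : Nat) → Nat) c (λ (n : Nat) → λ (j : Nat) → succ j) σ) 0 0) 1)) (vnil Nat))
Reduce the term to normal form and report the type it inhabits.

normal form:
  vcons Nat 1 2 (vcons Nat 0 2 (vnil Nat))
type:
  Vec Nat 2


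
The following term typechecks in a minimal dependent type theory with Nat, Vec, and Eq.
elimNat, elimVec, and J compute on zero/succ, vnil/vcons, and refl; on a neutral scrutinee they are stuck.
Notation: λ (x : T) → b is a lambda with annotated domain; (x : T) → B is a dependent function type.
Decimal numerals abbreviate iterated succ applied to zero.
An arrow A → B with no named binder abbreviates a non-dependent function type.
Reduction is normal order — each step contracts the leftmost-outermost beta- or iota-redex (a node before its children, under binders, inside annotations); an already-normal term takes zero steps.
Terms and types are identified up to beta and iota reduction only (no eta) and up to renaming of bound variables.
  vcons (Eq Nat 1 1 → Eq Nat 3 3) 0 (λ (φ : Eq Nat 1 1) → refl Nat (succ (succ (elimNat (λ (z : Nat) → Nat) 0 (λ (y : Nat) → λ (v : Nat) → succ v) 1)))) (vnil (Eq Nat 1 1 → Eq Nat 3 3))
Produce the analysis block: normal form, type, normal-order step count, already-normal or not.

resulting normal form:
  vcons (Eq Nat 1 1 → Eq Nat 3 3) 0 (λ (φ : Eq Nat 1 1) → refl Nat 3) (vnil (Eq Nat 1 1 → Eq Nat 3 3))
inferred type:
  Vec (Eq Nat 1 1 → Eq Nat 3 3) 1
normal-order step count: 4
term was already normal: no
first redex: an elimNat iota-redex


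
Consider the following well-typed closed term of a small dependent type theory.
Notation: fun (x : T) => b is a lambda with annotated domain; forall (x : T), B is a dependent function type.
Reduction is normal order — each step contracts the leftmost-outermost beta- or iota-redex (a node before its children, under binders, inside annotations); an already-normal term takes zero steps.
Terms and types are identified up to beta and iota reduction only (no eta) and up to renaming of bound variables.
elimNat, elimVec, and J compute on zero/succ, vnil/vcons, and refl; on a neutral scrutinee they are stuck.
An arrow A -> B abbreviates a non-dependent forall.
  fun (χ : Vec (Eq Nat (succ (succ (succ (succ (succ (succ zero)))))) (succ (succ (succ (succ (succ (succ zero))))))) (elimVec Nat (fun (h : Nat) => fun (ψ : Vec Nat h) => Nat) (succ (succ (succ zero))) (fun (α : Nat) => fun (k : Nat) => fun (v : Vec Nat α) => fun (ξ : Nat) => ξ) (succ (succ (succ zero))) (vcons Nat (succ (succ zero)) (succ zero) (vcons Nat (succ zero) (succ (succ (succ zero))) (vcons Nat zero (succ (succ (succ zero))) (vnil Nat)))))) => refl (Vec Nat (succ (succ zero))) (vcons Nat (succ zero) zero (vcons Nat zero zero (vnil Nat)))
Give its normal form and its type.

normal form:
  fun (χ : Vec (Eq Nat (succ (succ (succ (succ (succ (succ zero)))))) (succ (succ (succ (succ (succ (succ zero))))))) (succ (succ (succ zero)))) => refl (Vec Nat (succ (succ zero))) (vcons Nat (succ zero) zero (vcons Nat zero zero (vnil Nat)))
inferred type:
  Vec (Eq Nat (succ (succ (succ (succ (succ (succ zero)))))) (succ (succ (succ (succ (succ (succ zero))))))) (succ (succ (succ zero))) -> Eq (Vec Nat (succ (succ zero))) (vcons Nat (succ zero) zero (vcons Nat zero zero (vnil Nat))) (vcons Nat (succ zero) zero (vcons Nat zero zero (vnil Nat)))


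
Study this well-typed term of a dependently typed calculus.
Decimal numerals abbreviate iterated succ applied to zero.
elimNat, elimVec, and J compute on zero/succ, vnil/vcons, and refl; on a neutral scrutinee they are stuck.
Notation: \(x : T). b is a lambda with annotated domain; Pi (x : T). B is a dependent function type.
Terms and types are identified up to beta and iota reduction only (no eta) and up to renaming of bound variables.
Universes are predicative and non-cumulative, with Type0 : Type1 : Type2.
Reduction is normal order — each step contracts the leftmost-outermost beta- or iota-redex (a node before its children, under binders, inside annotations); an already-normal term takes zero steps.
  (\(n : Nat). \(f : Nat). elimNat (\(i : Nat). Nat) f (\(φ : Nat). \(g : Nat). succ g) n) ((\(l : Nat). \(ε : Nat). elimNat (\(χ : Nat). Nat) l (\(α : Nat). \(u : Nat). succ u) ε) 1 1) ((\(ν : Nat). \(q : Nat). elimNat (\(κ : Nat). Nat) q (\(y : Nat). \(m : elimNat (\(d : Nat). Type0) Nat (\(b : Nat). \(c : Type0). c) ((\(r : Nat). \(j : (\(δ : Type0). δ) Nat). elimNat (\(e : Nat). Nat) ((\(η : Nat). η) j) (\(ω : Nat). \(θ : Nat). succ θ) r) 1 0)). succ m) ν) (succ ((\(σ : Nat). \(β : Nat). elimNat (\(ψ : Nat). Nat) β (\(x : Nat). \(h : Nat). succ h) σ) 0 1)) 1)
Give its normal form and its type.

reduced normal form:
  5
type:
  Nat
observation: the first redex contracted is a beta-redex; the normal form is reached in 38 normal-order steps.


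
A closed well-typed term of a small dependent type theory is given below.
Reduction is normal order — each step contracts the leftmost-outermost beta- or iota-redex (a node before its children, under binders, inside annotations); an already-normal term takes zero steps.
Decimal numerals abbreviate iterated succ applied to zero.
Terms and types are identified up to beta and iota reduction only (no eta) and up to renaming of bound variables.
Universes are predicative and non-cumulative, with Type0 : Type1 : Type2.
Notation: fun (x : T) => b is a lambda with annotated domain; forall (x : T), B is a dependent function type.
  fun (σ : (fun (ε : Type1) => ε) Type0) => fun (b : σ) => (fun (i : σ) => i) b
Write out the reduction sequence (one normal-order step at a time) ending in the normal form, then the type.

normal-order reduction sequence:
  fun (σ : (fun (ε : Type1) => ε) Type0) => fun (b : σ) => (fun (i : σ) => i) b
  ~> fun (σ : Type0) => fun (ε : σ) => (fun (b : σ) => b) ε
  ~> fun (σ : Type0) => fun (ε : σ) => ε
inferred type:
  forall (σ : Type0), forall (ε : σ), σ


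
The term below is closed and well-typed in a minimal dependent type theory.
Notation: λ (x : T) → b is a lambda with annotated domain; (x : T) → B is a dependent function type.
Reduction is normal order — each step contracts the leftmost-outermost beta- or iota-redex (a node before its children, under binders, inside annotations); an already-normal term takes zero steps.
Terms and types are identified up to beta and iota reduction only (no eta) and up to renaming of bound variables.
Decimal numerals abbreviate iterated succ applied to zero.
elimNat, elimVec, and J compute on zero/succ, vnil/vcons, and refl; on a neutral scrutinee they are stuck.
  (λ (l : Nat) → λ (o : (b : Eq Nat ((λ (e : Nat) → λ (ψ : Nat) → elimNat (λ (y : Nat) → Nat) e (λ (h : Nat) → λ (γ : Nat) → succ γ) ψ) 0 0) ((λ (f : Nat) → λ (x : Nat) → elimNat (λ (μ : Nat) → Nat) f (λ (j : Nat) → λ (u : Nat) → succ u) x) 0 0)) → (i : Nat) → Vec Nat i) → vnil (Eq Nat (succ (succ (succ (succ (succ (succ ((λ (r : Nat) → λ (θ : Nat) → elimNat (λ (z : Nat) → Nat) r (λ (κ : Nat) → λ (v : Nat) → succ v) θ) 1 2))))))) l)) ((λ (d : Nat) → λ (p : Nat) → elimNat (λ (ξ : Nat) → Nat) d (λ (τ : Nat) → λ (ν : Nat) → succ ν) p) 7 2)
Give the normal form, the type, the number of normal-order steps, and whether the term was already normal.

normal form:
  λ (l : (o : Eq Nat 0 0) → (b : Nat) → Vec Nat b) → vnil (Eq Nat 9 9)
type:
  (l : (o : Eq Nat 0 0) → (b : Nat) → Vec Nat b) → Vec (Eq Nat 9 9) 0
reduction steps (normal order): 25
started in normal form: no
first contracted redex: a beta-redex


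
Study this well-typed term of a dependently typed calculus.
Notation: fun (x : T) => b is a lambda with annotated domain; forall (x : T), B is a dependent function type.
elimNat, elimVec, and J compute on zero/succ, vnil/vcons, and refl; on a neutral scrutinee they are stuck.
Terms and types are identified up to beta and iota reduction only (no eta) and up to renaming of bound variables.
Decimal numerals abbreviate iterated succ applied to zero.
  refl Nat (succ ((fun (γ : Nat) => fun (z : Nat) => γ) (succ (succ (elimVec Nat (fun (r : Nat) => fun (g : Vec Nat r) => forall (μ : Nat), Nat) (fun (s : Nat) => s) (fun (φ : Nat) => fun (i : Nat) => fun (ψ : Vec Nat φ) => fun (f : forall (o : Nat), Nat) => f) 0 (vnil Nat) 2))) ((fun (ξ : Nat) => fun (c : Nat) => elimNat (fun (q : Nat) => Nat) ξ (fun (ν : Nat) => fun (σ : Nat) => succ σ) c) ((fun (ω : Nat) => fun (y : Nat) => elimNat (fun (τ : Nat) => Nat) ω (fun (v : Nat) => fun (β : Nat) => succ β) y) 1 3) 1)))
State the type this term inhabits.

inferred type:
  Eq Nat 5 5


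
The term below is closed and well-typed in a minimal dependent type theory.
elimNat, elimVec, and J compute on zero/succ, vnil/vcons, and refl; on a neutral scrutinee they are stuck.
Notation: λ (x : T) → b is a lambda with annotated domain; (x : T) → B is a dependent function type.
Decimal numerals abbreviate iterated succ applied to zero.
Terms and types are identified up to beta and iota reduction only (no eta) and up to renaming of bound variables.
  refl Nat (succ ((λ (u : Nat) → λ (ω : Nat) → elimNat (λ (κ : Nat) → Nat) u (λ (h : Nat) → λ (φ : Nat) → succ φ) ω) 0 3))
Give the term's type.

inferred type:
  Eq Nat 4 4


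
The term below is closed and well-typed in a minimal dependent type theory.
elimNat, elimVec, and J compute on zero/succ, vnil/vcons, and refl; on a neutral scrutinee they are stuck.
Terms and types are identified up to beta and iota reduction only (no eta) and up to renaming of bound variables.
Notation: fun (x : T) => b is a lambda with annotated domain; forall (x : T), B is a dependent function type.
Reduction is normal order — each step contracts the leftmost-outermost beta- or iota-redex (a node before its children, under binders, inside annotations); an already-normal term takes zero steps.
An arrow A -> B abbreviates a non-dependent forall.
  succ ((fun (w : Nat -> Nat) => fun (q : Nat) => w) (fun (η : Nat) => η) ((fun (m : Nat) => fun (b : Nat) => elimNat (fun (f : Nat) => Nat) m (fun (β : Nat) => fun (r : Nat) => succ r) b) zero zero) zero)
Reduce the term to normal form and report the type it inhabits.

resulting normal form:
  succ zero
inferred type:
  Nat


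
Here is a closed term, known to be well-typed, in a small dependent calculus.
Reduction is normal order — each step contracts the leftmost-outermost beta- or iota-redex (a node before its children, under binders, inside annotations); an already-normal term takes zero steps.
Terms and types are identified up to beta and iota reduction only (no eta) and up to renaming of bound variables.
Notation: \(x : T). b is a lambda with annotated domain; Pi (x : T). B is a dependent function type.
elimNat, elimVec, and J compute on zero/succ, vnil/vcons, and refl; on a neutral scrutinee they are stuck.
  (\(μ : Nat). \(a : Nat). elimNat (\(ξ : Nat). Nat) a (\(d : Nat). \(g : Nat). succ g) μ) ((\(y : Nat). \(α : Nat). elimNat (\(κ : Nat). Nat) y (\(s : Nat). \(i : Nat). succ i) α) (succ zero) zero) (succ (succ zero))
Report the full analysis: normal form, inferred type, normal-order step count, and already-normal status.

reduced normal form:
  succ (succ (succ zero))
type:
  Nat
normal-order step count: 9
started in normal form: no
first contracted redex: a beta-redex


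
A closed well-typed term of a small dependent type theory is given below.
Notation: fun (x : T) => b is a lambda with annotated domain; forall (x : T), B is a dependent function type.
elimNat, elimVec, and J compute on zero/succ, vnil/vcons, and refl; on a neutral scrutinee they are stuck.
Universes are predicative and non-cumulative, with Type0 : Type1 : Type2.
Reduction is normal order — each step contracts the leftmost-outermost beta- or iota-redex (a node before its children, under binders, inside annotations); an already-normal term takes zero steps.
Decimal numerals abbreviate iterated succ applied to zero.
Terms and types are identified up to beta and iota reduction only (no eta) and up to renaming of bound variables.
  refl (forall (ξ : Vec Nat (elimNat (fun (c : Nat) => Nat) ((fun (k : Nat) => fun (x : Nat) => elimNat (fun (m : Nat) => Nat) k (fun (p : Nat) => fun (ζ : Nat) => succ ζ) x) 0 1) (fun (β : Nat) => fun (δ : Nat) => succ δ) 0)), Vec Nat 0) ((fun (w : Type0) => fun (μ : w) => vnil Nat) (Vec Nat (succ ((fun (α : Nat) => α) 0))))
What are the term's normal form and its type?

reduced normal form:
  refl (forall (ξ : Vec Nat 1), Vec Nat 0) (fun (c : Vec Nat 1) => vnil Nat)
type:
  Eq (forall (ξ : Vec Nat 1), Vec Nat 0) (fun (c : Vec Nat 1) => vnil Nat) (fun (k : Vec Nat 1) => vnil Nat)
observation: 9 normal-order steps separate the term from its normal form.


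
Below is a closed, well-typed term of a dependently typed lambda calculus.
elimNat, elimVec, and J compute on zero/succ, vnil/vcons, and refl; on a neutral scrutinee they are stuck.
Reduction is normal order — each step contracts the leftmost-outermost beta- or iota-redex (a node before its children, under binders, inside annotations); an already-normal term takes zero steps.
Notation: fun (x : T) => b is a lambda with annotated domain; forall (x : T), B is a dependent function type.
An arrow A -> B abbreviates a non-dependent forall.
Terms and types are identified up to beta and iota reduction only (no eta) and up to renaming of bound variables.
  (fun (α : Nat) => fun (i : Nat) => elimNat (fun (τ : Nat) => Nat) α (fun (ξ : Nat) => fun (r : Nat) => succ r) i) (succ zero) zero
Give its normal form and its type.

normal form:
  succ zero
type:
  Nat
observation: reduction starts at a beta-redex, and 3 normal-order steps reach the normal form.


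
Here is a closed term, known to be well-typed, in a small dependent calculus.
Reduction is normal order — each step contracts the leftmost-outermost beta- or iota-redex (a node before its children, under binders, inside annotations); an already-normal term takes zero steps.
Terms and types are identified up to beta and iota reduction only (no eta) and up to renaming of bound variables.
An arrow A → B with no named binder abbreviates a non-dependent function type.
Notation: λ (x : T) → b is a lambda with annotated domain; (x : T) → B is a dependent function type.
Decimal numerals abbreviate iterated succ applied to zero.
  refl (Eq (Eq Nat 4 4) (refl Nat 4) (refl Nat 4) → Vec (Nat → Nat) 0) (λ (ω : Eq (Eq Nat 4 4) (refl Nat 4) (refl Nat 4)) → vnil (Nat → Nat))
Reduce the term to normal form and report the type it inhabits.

reduced normal form:
  refl (Eq (Eq Nat 4 4) (refl Nat 4) (refl Nat 4) → Vec (Nat → Nat) 0) (λ (ω : Eq (Eq Nat 4 4) (refl Nat 4) (refl Nat 4)) → vnil (Nat → Nat))
the term's type:
  Eq (Eq (Eq Nat 4 4) (refl Nat 4) (refl Nat 4) → Vec (Nat → Nat) 0) (λ (ω : Eq (Eq Nat 4 4) (refl Nat 4) (refl Nat 4)) → vnil (Nat → Nat)) (λ (j : Eq (Eq Nat 4 4) (refl Nat 4) (refl Nat 4)) → vnil (Nat → Nat))


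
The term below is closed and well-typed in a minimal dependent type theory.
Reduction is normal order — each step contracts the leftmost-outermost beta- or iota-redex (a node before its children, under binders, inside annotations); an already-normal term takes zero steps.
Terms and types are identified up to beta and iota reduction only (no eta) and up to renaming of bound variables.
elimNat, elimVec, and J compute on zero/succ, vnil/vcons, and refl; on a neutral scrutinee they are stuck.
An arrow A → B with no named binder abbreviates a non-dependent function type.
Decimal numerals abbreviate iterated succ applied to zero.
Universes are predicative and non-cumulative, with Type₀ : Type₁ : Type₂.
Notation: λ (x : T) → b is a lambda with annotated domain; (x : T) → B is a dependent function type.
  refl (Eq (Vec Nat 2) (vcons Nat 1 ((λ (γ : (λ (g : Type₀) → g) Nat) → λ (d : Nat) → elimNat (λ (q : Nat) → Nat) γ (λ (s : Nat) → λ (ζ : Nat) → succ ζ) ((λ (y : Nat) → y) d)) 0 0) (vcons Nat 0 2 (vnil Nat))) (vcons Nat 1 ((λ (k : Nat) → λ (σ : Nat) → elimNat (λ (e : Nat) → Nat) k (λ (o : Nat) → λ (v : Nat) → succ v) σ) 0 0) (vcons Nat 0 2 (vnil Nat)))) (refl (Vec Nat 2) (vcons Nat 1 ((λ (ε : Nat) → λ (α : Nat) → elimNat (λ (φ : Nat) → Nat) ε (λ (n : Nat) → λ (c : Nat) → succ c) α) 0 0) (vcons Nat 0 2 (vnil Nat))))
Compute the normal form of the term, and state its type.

normal form:
  refl (Eq (Vec Nat 2) (vcons Nat 1 0 (vcons Nat 0 2 (vnil Nat))) (vcons Nat 1 0 (vcons Nat 0 2 (vnil Nat)))) (refl (Vec Nat 2) (vcons Nat 1 0 (vcons Nat 0 2 (vnil Nat))))
type:
  Eq (Eq (Vec Nat 2) (vcons Nat 1 0 (vcons Nat 0 2 (vnil Nat))) (vcons Nat 1 0 (vcons Nat 0 2 (vnil Nat)))) (refl (Vec Nat 2) (vcons Nat 1 0 (vcons Nat 0 2 (vnil Nat)))) (refl (Vec Nat 2) (vcons Nat 1 0 (vcons Nat 0 2 (vnil Nat))))
observation: 10 normal-order steps separate the term from its normal form.


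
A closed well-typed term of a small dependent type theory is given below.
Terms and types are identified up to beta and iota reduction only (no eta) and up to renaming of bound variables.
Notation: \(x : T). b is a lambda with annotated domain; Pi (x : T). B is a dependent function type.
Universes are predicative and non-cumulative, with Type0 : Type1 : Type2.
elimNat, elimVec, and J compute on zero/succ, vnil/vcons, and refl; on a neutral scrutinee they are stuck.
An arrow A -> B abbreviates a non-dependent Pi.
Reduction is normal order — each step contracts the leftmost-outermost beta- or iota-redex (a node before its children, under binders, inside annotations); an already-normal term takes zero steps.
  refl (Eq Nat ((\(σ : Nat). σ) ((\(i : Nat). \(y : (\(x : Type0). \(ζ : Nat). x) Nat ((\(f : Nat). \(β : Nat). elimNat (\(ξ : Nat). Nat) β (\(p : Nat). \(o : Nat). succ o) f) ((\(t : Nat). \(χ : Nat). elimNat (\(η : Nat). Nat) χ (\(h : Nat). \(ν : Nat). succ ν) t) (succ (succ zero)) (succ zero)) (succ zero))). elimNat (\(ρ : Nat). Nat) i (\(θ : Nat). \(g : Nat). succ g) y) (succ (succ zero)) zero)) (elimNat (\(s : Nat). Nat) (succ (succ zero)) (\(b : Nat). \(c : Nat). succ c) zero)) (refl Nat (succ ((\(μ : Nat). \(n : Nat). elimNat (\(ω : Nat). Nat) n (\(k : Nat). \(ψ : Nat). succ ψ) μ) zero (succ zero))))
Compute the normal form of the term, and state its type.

resulting normal form:
  refl (Eq Nat (succ (succ zero)) (succ (succ zero))) (refl Nat (succ (succ zero)))
the term's type:
  Eq (Eq Nat (succ (succ zero)) (succ (succ zero))) (refl Nat (succ (succ zero))) (refl Nat (succ (succ zero)))


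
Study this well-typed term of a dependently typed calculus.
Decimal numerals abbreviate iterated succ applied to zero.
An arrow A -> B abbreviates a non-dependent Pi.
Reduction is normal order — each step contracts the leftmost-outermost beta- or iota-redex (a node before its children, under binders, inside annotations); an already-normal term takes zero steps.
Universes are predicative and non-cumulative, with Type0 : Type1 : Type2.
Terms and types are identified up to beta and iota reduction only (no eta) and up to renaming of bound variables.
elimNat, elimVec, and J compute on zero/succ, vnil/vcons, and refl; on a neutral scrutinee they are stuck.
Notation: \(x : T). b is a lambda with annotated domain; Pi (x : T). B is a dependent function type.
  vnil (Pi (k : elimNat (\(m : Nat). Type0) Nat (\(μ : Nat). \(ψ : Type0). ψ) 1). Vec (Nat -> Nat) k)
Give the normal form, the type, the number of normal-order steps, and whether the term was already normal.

normal form:
  vnil (Pi (k : Nat). Vec (Nat -> Nat) k)
the term's type:
  Vec (Pi (k : Nat). Vec (Nat -> Nat) k) 0
steps to reach normal form (normal order): 4
started in normal form: no
first redex: an elimNat iota-redex


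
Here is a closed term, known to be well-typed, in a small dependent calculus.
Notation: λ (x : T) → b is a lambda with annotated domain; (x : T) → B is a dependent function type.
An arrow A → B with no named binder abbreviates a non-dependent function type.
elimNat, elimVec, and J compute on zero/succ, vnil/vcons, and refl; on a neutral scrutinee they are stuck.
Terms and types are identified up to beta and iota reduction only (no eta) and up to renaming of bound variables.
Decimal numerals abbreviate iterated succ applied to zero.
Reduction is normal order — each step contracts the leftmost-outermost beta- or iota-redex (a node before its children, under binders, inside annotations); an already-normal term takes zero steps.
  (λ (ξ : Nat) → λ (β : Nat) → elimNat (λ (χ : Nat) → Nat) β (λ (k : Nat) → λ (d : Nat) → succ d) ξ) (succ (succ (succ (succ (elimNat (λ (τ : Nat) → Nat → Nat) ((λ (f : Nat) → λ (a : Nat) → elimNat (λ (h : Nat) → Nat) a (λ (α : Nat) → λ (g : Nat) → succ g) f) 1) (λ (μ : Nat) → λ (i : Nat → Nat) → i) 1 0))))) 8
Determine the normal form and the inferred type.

normal form:
  13
type:
  Nat


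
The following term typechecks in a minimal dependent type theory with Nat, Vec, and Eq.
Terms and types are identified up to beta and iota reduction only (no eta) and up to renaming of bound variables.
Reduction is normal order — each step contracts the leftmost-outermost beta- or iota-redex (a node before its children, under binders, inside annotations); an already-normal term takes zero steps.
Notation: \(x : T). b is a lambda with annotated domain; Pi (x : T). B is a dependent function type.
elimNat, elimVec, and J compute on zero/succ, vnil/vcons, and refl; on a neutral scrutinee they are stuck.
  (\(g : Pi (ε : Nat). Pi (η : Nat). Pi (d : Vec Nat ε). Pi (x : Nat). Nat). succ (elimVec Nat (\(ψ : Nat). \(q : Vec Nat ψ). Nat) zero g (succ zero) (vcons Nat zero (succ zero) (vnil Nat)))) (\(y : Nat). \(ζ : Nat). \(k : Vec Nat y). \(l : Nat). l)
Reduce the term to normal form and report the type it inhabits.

normal form:
  succ zero
the term's type:
  Nat


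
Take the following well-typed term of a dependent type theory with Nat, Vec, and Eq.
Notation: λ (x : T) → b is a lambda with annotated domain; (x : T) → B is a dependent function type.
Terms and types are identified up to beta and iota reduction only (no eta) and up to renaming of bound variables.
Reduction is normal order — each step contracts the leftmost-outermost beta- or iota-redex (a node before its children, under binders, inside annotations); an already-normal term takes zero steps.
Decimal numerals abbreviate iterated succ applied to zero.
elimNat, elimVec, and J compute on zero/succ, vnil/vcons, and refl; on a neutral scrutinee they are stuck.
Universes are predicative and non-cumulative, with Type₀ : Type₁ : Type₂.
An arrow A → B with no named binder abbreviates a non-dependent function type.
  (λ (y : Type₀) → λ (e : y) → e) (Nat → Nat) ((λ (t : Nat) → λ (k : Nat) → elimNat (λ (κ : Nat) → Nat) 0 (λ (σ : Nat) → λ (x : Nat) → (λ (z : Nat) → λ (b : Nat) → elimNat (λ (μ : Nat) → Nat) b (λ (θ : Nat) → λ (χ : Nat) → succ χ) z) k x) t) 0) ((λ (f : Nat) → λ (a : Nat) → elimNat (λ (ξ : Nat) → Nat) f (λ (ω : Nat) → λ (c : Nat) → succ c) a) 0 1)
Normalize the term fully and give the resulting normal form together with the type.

normal form:
  0
type:
  Nat


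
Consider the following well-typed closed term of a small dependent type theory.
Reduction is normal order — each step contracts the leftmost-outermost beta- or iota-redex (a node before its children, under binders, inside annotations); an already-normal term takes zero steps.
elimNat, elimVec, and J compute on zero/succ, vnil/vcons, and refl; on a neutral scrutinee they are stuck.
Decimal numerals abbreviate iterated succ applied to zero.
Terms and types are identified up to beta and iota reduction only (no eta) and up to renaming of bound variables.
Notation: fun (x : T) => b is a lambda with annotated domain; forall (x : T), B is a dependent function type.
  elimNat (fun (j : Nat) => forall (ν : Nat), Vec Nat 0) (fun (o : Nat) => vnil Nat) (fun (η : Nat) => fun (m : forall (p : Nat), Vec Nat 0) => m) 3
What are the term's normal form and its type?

resulting normal form:
  fun (j : Nat) => vnil Nat
the term's type:
  forall (j : Nat), Vec Nat 0


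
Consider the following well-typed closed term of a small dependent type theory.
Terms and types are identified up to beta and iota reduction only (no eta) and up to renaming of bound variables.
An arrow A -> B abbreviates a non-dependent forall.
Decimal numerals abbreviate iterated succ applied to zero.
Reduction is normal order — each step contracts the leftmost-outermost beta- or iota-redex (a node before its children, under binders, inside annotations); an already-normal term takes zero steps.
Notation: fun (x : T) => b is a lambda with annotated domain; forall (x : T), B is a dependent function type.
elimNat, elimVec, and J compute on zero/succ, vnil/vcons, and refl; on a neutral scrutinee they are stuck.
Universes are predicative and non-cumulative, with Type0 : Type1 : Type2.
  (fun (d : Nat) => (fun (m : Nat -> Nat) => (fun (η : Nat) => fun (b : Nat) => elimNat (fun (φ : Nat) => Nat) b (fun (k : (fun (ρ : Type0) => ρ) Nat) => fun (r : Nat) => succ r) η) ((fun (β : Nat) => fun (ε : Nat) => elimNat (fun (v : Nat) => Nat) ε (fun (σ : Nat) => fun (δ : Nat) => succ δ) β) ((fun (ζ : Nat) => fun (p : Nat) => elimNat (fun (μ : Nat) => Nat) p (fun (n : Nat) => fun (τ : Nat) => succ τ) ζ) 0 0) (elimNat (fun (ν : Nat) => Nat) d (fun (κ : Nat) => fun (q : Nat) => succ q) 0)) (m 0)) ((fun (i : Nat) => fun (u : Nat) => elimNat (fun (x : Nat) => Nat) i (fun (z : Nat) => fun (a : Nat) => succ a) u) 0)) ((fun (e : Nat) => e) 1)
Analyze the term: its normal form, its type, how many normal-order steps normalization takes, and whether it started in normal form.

resulting normal form:
  1
type:
  Nat
reduction steps (normal order): 20
started in normal form: no
first contracted redex: a beta-redex


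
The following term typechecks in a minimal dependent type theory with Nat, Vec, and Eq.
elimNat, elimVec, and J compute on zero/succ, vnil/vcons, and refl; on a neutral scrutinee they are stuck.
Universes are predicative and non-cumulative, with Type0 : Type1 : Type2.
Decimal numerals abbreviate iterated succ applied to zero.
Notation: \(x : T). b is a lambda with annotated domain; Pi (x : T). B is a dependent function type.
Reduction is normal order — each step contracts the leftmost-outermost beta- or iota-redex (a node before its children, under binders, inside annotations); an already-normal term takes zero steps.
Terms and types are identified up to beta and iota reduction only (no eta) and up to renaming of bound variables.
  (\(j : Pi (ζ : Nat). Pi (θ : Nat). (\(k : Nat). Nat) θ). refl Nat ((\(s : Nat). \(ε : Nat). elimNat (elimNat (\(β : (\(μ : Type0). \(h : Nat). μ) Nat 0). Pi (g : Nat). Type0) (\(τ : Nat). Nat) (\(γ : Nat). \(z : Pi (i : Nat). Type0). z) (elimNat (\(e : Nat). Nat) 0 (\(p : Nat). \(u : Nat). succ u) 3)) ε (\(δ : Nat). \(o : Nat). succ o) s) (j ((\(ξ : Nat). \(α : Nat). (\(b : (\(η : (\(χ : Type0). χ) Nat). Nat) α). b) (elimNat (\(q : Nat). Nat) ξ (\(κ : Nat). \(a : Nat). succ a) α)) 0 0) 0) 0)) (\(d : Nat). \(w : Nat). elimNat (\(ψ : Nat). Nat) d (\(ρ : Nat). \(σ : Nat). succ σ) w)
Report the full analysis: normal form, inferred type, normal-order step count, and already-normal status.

normal form:
  refl Nat 0
type:
  Eq Nat 0 0
steps to reach normal form (normal order): 33
started in normal form: no
first redex: a beta-redex


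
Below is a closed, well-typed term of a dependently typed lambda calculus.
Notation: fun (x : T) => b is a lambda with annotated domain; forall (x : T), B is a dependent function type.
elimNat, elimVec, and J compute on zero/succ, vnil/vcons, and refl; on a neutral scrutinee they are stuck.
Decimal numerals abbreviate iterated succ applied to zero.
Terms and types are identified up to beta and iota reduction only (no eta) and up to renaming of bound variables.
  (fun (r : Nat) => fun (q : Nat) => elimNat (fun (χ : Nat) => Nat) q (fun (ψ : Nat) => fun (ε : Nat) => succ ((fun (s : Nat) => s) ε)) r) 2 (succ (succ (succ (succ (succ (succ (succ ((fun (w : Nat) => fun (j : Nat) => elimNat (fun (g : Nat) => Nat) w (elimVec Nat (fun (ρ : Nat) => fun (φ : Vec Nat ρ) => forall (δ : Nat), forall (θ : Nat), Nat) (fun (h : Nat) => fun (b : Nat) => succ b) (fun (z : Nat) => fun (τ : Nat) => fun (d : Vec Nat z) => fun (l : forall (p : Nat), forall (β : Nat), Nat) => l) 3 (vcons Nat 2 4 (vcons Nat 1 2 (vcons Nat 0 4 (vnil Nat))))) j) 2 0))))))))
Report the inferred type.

type:
  Nat
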